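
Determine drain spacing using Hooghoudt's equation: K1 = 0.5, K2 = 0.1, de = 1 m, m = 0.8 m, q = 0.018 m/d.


S^2 = 8*K2*de*m/q + 4*K1*m^2/q
S^2 = 8*0.1*1*0.8/0.018 + 4*0.5*0.8^2/0.018
S = sqrt(106.6667)

10.3280 m


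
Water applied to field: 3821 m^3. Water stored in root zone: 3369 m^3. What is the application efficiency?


Ea = V_root / V_field * 100 = 3369 / 3821 * 100 = 88.1706%

88.1706 %


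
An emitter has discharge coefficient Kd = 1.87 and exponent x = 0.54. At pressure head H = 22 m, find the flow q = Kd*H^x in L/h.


q = Kd * H^x = 1.87 * 22^0.54 = 1.87 * 5.307723

9.9254 L/h


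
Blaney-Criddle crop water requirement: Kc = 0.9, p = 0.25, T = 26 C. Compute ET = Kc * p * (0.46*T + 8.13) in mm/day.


ET = Kc * p * (0.46*T + 8.13)
ET = 0.9 * 0.25 * (0.46*26 + 8.13)
ET = 0.9 * 0.25 * 20.0900

4.5203 mm/day


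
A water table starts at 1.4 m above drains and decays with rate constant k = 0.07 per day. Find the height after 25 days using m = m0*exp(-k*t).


m = m0 * exp(-k*t)
m = 1.4 * exp(-0.07 * 25)
m = 1.4 * exp(-1.7500)

0.2433 m


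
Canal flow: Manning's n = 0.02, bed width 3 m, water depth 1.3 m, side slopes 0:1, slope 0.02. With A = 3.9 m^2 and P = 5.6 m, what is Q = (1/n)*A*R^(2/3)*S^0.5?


R = A/P = 3.9/5.6 = 0.696429
Q = (1/0.02) * 3.9 * 0.696429^(2/3) * 0.02^0.5

21.6671 m^3/s


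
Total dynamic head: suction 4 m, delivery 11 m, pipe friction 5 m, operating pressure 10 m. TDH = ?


TDH = Hs + Hd + hf + Hp = 4 + 11 + 5 + 10 = 30

30 m


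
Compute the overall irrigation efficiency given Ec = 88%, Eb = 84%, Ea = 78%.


Ec = 0.88, Eb = 0.84, Ea = 0.78
E = 0.88 * 0.84 * 0.78 * 100 = 57.6576%

57.6576 %


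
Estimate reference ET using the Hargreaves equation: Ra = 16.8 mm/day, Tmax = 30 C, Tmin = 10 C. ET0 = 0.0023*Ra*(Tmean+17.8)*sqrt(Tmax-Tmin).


Tmean = (Tmax + Tmin)/2 = (30 + 10)/2 = 20.0
ET0 = 0.0023 * 16.8 * (20.0 + 17.8) * sqrt(30 - 10)
ET0 = 0.0023 * 16.8 * 37.8 * 4.472136

6.5320 mm/day


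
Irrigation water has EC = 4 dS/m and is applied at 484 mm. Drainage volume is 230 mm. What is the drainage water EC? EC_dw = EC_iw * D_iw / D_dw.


EC_dw = EC_iw * D_iw / D_dw
EC_dw = 4 * 484 / 230
EC_dw = 1936 / 230

8.4174 dS/m


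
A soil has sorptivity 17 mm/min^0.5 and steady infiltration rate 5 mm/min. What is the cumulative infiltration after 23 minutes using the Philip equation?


F = S*sqrt(t) + A*t
F = 17*sqrt(23) + 5*23
F = 17*4.795832 + 115

196.5291 mm


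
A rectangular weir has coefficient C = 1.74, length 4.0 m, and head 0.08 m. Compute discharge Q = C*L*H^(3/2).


Q = C * L * H^(3/2) = 1.74 * 4.0 * 0.08^1.5 = 1.74 * 4.0 * 0.022627

0.1575 m^3/s


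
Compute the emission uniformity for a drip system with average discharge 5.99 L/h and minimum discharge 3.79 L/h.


EU = (q_min/q_avg)*100 = (3.79/5.99)*100 = 63.2721%

63.2721 %


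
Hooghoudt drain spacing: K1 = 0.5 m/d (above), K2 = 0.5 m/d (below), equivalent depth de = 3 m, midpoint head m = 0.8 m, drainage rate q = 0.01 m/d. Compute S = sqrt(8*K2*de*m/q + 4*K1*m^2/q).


S^2 = 8*K2*de*m/q + 4*K1*m^2/q
S^2 = 8*0.5*3*0.8/0.01 + 4*0.5*0.8^2/0.01
S = sqrt(1088.0000)

32.9848 m


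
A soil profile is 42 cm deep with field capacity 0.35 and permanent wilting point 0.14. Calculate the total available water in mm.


AWC = (FC - PWP) * d * 10
AWC = (0.35 - 0.14) * 42 * 10
AWC = 0.2100 * 42 * 10

88.2000 mm


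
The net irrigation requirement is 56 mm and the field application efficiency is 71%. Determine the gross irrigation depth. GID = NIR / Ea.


Ea = 71% = 0.71
GID = NIR / Ea = 56 / 0.71 = 78.8732 mm

78.8732 mm


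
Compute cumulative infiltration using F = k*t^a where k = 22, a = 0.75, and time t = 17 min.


F = k * t^a = 22 * 17^0.75
F = 22 * 8.372144

184.1872 mm


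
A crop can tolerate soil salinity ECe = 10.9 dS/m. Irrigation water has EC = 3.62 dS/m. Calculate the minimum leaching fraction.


LR = ECiw / (5*ECe - ECiw)
LR = 3.62 / (5*10.9 - 3.62)
LR = 3.62 / 50.8800

0.0711


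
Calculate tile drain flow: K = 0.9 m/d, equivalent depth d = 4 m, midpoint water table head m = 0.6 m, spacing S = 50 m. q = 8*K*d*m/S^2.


q = 8*K*d*m/S^2
q = 8*0.9*4*0.6/50^2
q = 17.2800 / 2500

0.0069 m/d


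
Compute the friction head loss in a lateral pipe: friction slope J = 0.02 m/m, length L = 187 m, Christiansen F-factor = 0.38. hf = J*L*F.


hf = J * L * F = 0.02 * 187 * 0.38 = 1.4212 m

1.4212 m


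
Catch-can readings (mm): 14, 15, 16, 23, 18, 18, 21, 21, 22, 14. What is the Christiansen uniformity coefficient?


mean = 18.200000 mm
MAD = 2.840000 mm
CU = (1 - 2.840000/18.200000)*100

84.3956 %


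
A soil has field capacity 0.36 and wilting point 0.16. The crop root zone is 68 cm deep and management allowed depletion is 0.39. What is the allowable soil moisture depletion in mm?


SMD = (FC - PWP) * d * MAD * 10
SMD = (0.36 - 0.16) * 68 * 0.39 * 10
SMD = 0.2000 * 68 * 0.39 * 10

53.0400 mm


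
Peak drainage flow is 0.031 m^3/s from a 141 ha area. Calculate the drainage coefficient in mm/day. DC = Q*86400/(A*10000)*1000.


DC = Q * 86400 / (A * 10000) * 1000
DC = 0.031 * 86400 / (141 * 10000) * 1000
DC = 2678400.0000 / 1410000

1.8996 mm/day


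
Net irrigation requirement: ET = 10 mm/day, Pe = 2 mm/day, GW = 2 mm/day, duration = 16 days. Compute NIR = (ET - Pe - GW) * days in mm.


Daily deficit = ET - Pe - GW = 10 - 2 - 2 = 6 mm/day
NIR = 6 * 16 = 96 mm

96.0000 mm


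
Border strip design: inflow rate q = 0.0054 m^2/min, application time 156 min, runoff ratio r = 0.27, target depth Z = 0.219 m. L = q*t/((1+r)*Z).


L = q*t/((1+r)*Z)
L = 0.0054*156/((1+0.27)*0.219)
L = 0.8424/0.27813

3.0288 m


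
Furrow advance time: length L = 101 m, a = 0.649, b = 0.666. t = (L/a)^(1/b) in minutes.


t = (L/a)^(1/b)
t = (101/0.649)^(1/0.666)
t = 155.624037^(1/0.666)

1956.1692 min


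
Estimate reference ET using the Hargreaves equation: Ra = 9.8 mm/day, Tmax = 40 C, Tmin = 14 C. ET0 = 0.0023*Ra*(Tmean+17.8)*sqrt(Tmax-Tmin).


Tmean = (Tmax + Tmin)/2 = (40 + 14)/2 = 27.0
ET0 = 0.0023 * 9.8 * (27.0 + 17.8) * sqrt(40 - 14)
ET0 = 0.0023 * 9.8 * 44.8 * 5.099020

5.1489 mm/day


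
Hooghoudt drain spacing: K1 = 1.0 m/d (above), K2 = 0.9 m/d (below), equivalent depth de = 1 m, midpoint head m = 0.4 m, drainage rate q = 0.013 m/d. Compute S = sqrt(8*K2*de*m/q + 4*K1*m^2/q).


S^2 = 8*K2*de*m/q + 4*K1*m^2/q
S^2 = 8*0.9*1*0.4/0.013 + 4*1.0*0.4^2/0.013
S = sqrt(270.7692)

16.4551 m


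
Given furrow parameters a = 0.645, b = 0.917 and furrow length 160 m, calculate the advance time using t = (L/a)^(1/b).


t = (L/a)^(1/b)
t = (160/0.645)^(1/0.917)
t = 248.062016^(1/0.917)

408.5997 min


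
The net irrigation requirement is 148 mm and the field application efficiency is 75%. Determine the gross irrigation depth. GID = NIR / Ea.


Ea = 75% = 0.75
GID = NIR / Ea = 148 / 0.75 = 197.3333 mm

197.3333 mm


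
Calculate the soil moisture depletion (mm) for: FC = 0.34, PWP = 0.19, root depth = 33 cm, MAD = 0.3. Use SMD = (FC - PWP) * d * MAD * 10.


SMD = (FC - PWP) * d * MAD * 10
SMD = (0.34 - 0.19) * 33 * 0.3 * 10
SMD = 0.1500 * 33 * 0.3 * 10

14.8500 mm


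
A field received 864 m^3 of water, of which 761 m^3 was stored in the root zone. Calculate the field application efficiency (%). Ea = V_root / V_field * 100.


Ea = V_root / V_field * 100 = 761 / 864 * 100 = 88.0787%

88.0787 %


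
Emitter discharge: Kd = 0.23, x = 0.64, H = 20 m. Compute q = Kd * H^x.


q = Kd * H^x = 0.23 * 20^0.64 = 0.23 * 6.802353

1.5645 L/h


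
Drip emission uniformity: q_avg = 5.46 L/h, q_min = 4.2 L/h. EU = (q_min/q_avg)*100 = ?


EU = (q_min/q_avg)*100 = (4.2/5.46)*100 = 76.9231%

76.9231 %


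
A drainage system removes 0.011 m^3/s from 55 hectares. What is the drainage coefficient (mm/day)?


DC = Q * 86400 / (A * 10000) * 1000
DC = 0.011 * 86400 / (55 * 10000) * 1000
DC = 950400.0000 / 550000

1.7280 mm/day


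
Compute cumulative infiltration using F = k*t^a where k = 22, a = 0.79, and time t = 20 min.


F = k * t^a = 22 * 20^0.79
F = 22 * 10.661387

234.5505 mm


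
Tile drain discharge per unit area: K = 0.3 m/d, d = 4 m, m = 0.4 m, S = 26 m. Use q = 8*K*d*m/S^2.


q = 8*K*d*m/S^2
q = 8*0.3*4*0.4/26^2
q = 3.8400 / 676

0.0057 m/d


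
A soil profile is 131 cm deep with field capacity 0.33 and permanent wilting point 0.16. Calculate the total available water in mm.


AWC = (FC - PWP) * d * 10
AWC = (0.33 - 0.16) * 131 * 10
AWC = 0.1700 * 131 * 10

222.7000 mm


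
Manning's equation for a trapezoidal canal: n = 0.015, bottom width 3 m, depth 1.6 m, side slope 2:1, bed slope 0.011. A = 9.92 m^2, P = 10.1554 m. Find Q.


R = A/P = 9.92/10.1554 = 0.976820
Q = (1/0.015) * 9.92 * 0.976820^(2/3) * 0.011^0.5

68.2852 m^3/s


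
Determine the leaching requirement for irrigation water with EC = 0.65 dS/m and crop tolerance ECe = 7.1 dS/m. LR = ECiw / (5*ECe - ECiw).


LR = ECiw / (5*ECe - ECiw)
LR = 0.65 / (5*7.1 - 0.65)
LR = 0.65 / 34.8500

0.0187


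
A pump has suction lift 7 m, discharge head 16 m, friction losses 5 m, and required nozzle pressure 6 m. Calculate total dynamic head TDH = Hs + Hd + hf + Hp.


TDH = Hs + Hd + hf + Hp = 7 + 16 + 5 + 6 = 34

34 m


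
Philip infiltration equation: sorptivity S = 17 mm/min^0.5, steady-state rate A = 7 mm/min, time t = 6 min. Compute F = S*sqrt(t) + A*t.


F = S*sqrt(t) + A*t
F = 17*sqrt(6) + 7*6
F = 17*2.449490 + 42

83.6413 mm


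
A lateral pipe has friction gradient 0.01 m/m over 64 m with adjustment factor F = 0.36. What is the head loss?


hf = J * L * F = 0.01 * 64 * 0.36 = 0.2304 m

0.2304 m


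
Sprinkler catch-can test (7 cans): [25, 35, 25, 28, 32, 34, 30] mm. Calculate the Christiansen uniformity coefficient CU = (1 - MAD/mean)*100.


mean = 29.857143 mm
MAD = 3.306122 mm
CU = (1 - 3.306122/29.857143)*100

88.9269 %


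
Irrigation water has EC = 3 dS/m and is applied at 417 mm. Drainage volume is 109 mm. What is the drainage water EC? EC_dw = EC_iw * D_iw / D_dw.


EC_dw = EC_iw * D_iw / D_dw
EC_dw = 3 * 417 / 109
EC_dw = 1251 / 109

11.4771 dS/m


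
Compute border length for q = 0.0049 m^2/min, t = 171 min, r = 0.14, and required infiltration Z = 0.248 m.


L = q*t/((1+r)*Z)
L = 0.0049*171/((1+0.14)*0.248)
L = 0.8379/0.28272

2.9637 m


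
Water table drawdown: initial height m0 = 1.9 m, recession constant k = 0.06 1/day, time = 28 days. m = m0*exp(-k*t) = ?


m = m0 * exp(-k*t)
m = 1.9 * exp(-0.06 * 28)
m = 1.9 * exp(-1.6800)

0.3541 m


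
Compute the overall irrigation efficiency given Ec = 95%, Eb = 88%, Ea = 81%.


Ec = 0.95, Eb = 0.88, Ea = 0.81
E = 0.95 * 0.88 * 0.81 * 100 = 67.7160%

67.7160 %


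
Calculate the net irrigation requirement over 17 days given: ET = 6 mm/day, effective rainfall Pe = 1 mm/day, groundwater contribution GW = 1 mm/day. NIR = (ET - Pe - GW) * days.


Daily deficit = ET - Pe - GW = 6 - 1 - 1 = 4 mm/day
NIR = 4 * 17 = 68 mm

68.0000 mm


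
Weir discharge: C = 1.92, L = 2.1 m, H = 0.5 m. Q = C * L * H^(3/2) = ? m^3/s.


Q = C * L * H^(3/2) = 1.92 * 2.1 * 0.5^1.5 = 1.92 * 2.1 * 0.353553

1.4255 m^3/s


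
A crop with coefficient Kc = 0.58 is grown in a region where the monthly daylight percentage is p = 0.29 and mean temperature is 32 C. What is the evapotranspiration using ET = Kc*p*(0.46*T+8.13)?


ET = Kc * p * (0.46*T + 8.13)
ET = 0.58 * 0.29 * (0.46*32 + 8.13)
ET = 0.58 * 0.29 * 22.8500

3.8434 mm/day


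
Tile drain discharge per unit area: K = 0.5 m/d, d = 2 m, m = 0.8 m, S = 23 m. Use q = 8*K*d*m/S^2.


q = 8*K*d*m/S^2
q = 8*0.5*2*0.8/23^2
q = 6.4000 / 529

0.0121 m/d


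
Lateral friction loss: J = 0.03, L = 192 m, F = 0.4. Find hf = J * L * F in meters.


hf = J * L * F = 0.03 * 192 * 0.4 = 2.3040 m

2.3040 m


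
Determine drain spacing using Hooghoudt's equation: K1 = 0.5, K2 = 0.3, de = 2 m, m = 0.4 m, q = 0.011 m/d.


S^2 = 8*K2*de*m/q + 4*K1*m^2/q
S^2 = 8*0.3*2*0.4/0.011 + 4*0.5*0.4^2/0.011
S = sqrt(203.6364)

14.2701 m


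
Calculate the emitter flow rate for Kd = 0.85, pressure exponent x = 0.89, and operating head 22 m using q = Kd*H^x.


q = Kd * H^x = 0.85 * 22^0.89 = 0.85 * 15.658717

13.3099 L/h


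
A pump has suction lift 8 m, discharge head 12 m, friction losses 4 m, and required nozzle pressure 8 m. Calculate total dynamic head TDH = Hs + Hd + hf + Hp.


TDH = Hs + Hd + hf + Hp = 8 + 12 + 4 + 8 = 32

32 m


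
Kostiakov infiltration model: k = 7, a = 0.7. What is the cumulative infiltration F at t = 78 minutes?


F = k * t^a = 7 * 78^0.7
F = 7 * 21.108930

147.7625 mm


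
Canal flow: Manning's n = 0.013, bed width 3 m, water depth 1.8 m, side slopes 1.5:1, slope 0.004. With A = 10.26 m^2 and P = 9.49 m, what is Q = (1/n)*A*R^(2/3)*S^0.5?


R = A/P = 10.26/9.49 = 1.081138
Q = (1/0.013) * 10.26 * 1.081138^(2/3) * 0.004^0.5

52.5801 m^3/s


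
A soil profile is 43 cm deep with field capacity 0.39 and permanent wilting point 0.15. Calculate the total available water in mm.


AWC = (FC - PWP) * d * 10
AWC = (0.39 - 0.15) * 43 * 10
AWC = 0.2400 * 43 * 10

103.2000 mm


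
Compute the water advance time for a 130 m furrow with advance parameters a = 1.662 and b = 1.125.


t = (L/a)^(1/b)
t = (130/1.662)^(1/1.125)
t = 78.219013^(1/1.125)

48.1886 min


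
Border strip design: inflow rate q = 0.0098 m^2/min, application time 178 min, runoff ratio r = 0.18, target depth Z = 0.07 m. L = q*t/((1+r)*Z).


L = q*t/((1+r)*Z)
L = 0.0098*178/((1+0.18)*0.07)
L = 1.7444/0.0826

21.1186 m


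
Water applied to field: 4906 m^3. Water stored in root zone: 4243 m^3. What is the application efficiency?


Ea = V_root / V_field * 100 = 4243 / 4906 * 100 = 86.4859%

86.4859 %


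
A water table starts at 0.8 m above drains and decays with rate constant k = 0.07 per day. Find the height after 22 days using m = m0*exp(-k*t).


m = m0 * exp(-k*t)
m = 0.8 * exp(-0.07 * 22)
m = 0.8 * exp(-1.5400)

0.1715 m


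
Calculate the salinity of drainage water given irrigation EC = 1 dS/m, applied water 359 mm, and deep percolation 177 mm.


EC_dw = EC_iw * D_iw / D_dw
EC_dw = 1 * 359 / 177
EC_dw = 359 / 177

2.0282 dS/m


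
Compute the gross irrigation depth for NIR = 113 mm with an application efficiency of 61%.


Ea = 61% = 0.61
GID = NIR / Ea = 113 / 0.61 = 185.2459 mm

185.2459 mm


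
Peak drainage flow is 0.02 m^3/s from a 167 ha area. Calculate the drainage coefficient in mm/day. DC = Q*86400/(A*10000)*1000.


DC = Q * 86400 / (A * 10000) * 1000
DC = 0.02 * 86400 / (167 * 10000) * 1000
DC = 1728000.0000 / 1670000

1.0347 mm/day


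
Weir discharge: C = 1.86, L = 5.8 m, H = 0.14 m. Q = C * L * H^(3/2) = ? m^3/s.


Q = C * L * H^(3/2) = 1.86 * 5.8 * 0.14^1.5 = 1.86 * 5.8 * 0.052383

0.5651 m^3/s


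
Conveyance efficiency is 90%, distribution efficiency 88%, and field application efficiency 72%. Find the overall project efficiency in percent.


Ec = 0.9, Eb = 0.88, Ea = 0.72
E = 0.9 * 0.88 * 0.72 * 100 = 57.0240%

57.0240 %


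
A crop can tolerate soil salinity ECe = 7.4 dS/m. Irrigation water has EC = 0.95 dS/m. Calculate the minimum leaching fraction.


LR = ECiw / (5*ECe - ECiw)
LR = 0.95 / (5*7.4 - 0.95)
LR = 0.95 / 36.0500

0.0264


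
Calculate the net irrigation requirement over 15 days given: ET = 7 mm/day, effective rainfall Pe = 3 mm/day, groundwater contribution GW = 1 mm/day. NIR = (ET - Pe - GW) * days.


Daily deficit = ET - Pe - GW = 7 - 3 - 1 = 3 mm/day
NIR = 3 * 15 = 45 mm

45.0000 mm


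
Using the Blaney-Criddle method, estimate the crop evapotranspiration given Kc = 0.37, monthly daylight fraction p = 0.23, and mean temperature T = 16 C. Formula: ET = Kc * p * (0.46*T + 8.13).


ET = Kc * p * (0.46*T + 8.13)
ET = 0.37 * 0.23 * (0.46*16 + 8.13)
ET = 0.37 * 0.23 * 15.4900

1.3182 mm/day


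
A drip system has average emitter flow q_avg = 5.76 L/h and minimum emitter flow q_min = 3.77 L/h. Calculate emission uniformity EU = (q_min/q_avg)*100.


EU = (q_min/q_avg)*100 = (3.77/5.76)*100 = 65.4514%

65.4514 %


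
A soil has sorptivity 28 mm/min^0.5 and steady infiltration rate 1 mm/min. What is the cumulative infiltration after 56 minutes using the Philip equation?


F = S*sqrt(t) + A*t
F = 28*sqrt(56) + 1*56
F = 28*7.483315 + 56

265.5328 mm


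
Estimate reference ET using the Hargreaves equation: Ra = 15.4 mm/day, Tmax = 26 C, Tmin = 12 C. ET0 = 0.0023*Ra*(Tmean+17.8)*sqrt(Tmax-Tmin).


Tmean = (Tmax + Tmin)/2 = (26 + 12)/2 = 19.0
ET0 = 0.0023 * 15.4 * (19.0 + 17.8) * sqrt(26 - 12)
ET0 = 0.0023 * 15.4 * 36.8 * 3.741657

4.8771 mm/day


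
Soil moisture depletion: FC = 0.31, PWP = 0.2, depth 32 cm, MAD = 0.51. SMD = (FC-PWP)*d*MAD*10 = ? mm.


SMD = (FC - PWP) * d * MAD * 10
SMD = (0.31 - 0.2) * 32 * 0.51 * 10
SMD = 0.1100 * 32 * 0.51 * 10

17.9520 mm


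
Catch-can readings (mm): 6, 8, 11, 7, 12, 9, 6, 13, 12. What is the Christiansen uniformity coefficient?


mean = 9.333333 mm
MAD = 2.370370 mm
CU = (1 - 2.370370/9.333333)*100

74.6032 %


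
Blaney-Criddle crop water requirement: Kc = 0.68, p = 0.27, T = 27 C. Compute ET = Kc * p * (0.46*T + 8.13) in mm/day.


ET = Kc * p * (0.46*T + 8.13)
ET = 0.68 * 0.27 * (0.46*27 + 8.13)
ET = 0.68 * 0.27 * 20.5500

3.7730 mm/day


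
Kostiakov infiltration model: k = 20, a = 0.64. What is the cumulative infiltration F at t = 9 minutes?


F = k * t^a = 20 * 9^0.64
F = 20 * 4.080517

81.6103 mm


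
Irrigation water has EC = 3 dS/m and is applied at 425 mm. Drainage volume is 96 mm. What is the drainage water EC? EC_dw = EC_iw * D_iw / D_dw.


EC_dw = EC_iw * D_iw / D_dw
EC_dw = 3 * 425 / 96
EC_dw = 1275 / 96

13.2812 dS/m


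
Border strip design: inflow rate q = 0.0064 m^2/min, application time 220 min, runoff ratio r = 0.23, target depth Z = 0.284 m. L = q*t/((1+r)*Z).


L = q*t/((1+r)*Z)
L = 0.0064*220/((1+0.23)*0.284)
L = 1.408/0.34932

4.0307 m


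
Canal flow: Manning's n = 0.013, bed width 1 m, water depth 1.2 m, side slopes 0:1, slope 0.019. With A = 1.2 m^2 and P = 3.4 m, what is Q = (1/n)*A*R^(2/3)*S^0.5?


R = A/P = 1.2/3.4 = 0.352941
Q = (1/0.013) * 1.2 * 0.352941^(2/3) * 0.019^0.5

6.3545 m^3/s


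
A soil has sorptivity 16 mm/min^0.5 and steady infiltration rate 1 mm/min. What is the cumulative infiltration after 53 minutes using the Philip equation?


F = S*sqrt(t) + A*t
F = 16*sqrt(53) + 1*53
F = 16*7.280110 + 53

169.4818 mm


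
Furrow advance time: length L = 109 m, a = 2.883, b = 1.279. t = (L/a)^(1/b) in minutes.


t = (L/a)^(1/b)
t = (109/2.883)^(1/1.279)
t = 37.807839^(1/1.279)

17.1179 min


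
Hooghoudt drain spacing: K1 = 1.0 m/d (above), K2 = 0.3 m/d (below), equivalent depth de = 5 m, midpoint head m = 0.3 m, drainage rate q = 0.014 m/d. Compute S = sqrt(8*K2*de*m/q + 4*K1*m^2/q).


S^2 = 8*K2*de*m/q + 4*K1*m^2/q
S^2 = 8*0.3*5*0.3/0.014 + 4*1.0*0.3^2/0.014
S = sqrt(282.8571)

16.8184 m


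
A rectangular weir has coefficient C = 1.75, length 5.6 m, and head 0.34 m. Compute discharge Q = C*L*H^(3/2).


Q = C * L * H^(3/2) = 1.75 * 5.6 * 0.34^1.5 = 1.75 * 5.6 * 0.198252

1.9429 m^3/s


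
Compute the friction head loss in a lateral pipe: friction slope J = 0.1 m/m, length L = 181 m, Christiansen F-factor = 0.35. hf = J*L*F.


hf = J * L * F = 0.1 * 181 * 0.35 = 6.3350 m

6.3350 m


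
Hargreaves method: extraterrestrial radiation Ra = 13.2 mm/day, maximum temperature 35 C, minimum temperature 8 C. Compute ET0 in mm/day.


Tmean = (Tmax + Tmin)/2 = (35 + 8)/2 = 21.5
ET0 = 0.0023 * 13.2 * (21.5 + 17.8) * sqrt(35 - 8)
ET0 = 0.0023 * 13.2 * 39.3 * 5.196152

6.1998 mm/day


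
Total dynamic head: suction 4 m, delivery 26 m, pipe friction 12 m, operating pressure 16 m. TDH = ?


TDH = Hs + Hd + hf + Hp = 4 + 26 + 12 + 16 = 58

58 m


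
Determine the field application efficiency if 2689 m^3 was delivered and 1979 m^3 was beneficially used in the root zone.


Ea = V_root / V_field * 100 = 1979 / 2689 * 100 = 73.5961%

73.5961 %


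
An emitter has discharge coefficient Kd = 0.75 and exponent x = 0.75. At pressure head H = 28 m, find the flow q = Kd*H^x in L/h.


q = Kd * H^x = 0.75 * 28^0.75 = 0.75 * 12.172184

9.1291 L/h


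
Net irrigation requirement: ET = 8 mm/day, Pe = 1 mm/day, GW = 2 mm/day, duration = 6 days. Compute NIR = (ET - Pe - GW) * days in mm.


Daily deficit = ET - Pe - GW = 8 - 1 - 2 = 5 mm/day
NIR = 5 * 6 = 30 mm

30.0000 mm


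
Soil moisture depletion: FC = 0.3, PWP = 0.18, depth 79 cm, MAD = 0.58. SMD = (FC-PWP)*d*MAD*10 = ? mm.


SMD = (FC - PWP) * d * MAD * 10
SMD = (0.3 - 0.18) * 79 * 0.58 * 10
SMD = 0.1200 * 79 * 0.58 * 10

54.9840 mm


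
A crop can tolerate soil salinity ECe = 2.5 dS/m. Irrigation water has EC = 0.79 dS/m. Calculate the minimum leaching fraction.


LR = ECiw / (5*ECe - ECiw)
LR = 0.79 / (5*2.5 - 0.79)
LR = 0.79 / 11.7100

0.0675


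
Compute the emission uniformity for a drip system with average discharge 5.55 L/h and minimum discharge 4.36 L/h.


EU = (q_min/q_avg)*100 = (4.36/5.55)*100 = 78.5586%

78.5586 %


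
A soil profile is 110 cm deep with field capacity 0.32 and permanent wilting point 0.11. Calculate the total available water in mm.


AWC = (FC - PWP) * d * 10
AWC = (0.32 - 0.11) * 110 * 10
AWC = 0.2100 * 110 * 10

231.0000 mm


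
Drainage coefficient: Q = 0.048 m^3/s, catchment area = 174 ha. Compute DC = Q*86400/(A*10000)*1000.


DC = Q * 86400 / (A * 10000) * 1000
DC = 0.048 * 86400 / (174 * 10000) * 1000
DC = 4147200.0000 / 1740000

2.3834 mm/day


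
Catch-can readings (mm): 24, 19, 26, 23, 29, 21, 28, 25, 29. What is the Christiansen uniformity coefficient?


mean = 24.888889 mm
MAD = 2.790123 mm
CU = (1 - 2.790123/24.888889)*100

88.7897 %


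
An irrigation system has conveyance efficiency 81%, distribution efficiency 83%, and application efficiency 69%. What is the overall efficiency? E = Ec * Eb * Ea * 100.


Ec = 0.81, Eb = 0.83, Ea = 0.69
E = 0.81 * 0.83 * 0.69 * 100 = 46.3887%

46.3887 %


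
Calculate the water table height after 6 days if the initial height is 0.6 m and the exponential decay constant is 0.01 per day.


m = m0 * exp(-k*t)
m = 0.6 * exp(-0.01 * 6)
m = 0.6 * exp(-0.0600)

0.5651 m


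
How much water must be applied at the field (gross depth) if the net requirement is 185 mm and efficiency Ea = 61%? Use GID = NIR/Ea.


Ea = 61% = 0.61
GID = NIR / Ea = 185 / 0.61 = 303.2787 mm

303.2787 mm


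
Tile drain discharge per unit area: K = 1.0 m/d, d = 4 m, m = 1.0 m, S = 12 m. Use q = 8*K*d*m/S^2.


q = 8*K*d*m/S^2
q = 8*1.0*4*1.0/12^2
q = 32.0000 / 144

0.2222 m/d


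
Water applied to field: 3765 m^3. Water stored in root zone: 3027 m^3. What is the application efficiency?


Ea = V_root / V_field * 100 = 3027 / 3765 * 100 = 80.3984%

80.3984 %


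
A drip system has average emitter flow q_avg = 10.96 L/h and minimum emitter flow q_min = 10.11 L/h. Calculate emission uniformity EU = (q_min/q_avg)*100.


EU = (q_min/q_avg)*100 = (10.11/10.96)*100 = 92.2445%

92.2445 %


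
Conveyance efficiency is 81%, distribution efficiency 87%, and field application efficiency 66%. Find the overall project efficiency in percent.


Ec = 0.81, Eb = 0.87, Ea = 0.66
E = 0.81 * 0.87 * 0.66 * 100 = 46.5102%

46.5102 %


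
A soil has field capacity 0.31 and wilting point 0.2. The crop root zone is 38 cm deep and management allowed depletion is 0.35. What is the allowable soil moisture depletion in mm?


SMD = (FC - PWP) * d * MAD * 10
SMD = (0.31 - 0.2) * 38 * 0.35 * 10
SMD = 0.1100 * 38 * 0.35 * 10

14.6300 mm


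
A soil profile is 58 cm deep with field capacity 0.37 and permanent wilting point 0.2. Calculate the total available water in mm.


AWC = (FC - PWP) * d * 10
AWC = (0.37 - 0.2) * 58 * 10
AWC = 0.1700 * 58 * 10

98.6000 mm


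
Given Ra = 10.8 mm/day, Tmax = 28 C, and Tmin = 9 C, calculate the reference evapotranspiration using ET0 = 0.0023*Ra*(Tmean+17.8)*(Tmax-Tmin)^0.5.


Tmean = (Tmax + Tmin)/2 = (28 + 9)/2 = 18.5
ET0 = 0.0023 * 10.8 * (18.5 + 17.8) * sqrt(28 - 9)
ET0 = 0.0023 * 10.8 * 36.3 * 4.358899

3.9304 mm/day


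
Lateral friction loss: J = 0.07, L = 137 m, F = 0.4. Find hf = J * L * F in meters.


hf = J * L * F = 0.07 * 137 * 0.4 = 3.8360 m

3.8360 m


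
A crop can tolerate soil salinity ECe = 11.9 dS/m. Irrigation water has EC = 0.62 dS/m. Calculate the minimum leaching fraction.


LR = ECiw / (5*ECe - ECiw)
LR = 0.62 / (5*11.9 - 0.62)
LR = 0.62 / 58.8800

0.0105


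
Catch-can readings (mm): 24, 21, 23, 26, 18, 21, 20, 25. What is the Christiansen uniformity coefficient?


mean = 22.250000 mm
MAD = 2.250000 mm
CU = (1 - 2.250000/22.250000)*100

89.8876 %


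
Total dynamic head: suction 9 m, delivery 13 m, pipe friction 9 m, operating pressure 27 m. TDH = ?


TDH = Hs + Hd + hf + Hp = 9 + 13 + 9 + 27 = 58

58 m


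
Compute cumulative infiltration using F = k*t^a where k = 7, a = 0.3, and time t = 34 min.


F = k * t^a = 7 * 34^0.3
F = 7 * 2.880339

20.1624 mm


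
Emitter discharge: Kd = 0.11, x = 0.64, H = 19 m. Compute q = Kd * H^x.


q = Kd * H^x = 0.11 * 19^0.64 = 0.11 * 6.582673

0.7241 L/h


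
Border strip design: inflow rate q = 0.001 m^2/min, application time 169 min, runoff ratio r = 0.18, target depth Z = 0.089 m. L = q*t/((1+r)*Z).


L = q*t/((1+r)*Z)
L = 0.001*169/((1+0.18)*0.089)
L = 0.169/0.10502

1.6092 m


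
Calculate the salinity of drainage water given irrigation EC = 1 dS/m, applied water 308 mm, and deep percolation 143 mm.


EC_dw = EC_iw * D_iw / D_dw
EC_dw = 1 * 308 / 143
EC_dw = 308 / 143

2.1538 dS/m


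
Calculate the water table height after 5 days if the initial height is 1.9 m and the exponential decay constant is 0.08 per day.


m = m0 * exp(-k*t)
m = 1.9 * exp(-0.08 * 5)
m = 1.9 * exp(-0.4000)

1.2736 m


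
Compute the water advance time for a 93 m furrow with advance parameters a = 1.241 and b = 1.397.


t = (L/a)^(1/b)
t = (93/1.241)^(1/1.397)
t = 74.939565^(1/1.397)

21.9763 min


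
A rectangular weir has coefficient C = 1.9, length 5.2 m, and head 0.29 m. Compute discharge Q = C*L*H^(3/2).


Q = C * L * H^(3/2) = 1.9 * 5.2 * 0.29^1.5 = 1.9 * 5.2 * 0.156170

1.5430 m^3/s


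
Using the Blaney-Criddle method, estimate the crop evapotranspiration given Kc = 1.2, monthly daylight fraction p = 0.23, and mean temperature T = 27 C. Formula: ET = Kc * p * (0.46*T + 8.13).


ET = Kc * p * (0.46*T + 8.13)
ET = 1.2 * 0.23 * (0.46*27 + 8.13)
ET = 1.2 * 0.23 * 20.5500

5.6718 mm/day


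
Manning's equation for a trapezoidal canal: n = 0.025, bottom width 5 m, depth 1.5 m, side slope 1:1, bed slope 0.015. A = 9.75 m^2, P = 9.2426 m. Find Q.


R = A/P = 9.75/9.2426 = 1.054898
Q = (1/0.025) * 9.75 * 1.054898^(2/3) * 0.015^0.5

49.4976 m^3/s


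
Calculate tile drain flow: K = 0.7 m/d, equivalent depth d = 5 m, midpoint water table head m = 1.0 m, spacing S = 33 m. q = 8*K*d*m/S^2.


q = 8*K*d*m/S^2
q = 8*0.7*5*1.0/33^2
q = 28.0000 / 1089

0.0257 m/d


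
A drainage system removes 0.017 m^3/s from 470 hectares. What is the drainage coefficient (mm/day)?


DC = Q * 86400 / (A * 10000) * 1000
DC = 0.017 * 86400 / (470 * 10000) * 1000
DC = 1468800.0000 / 4700000

0.3125 mm/day


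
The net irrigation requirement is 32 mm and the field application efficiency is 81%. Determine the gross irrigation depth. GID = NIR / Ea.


Ea = 81% = 0.81
GID = NIR / Ea = 32 / 0.81 = 39.5062 mm

39.5062 mm


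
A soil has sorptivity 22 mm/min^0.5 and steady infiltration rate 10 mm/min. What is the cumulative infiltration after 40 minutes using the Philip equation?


F = S*sqrt(t) + A*t
F = 22*sqrt(40) + 10*40
F = 22*6.324555 + 400

539.1402 mm


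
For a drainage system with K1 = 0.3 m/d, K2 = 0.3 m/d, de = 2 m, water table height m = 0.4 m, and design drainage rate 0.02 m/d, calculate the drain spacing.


S^2 = 8*K2*de*m/q + 4*K1*m^2/q
S^2 = 8*0.3*2*0.4/0.02 + 4*0.3*0.4^2/0.02
S = sqrt(105.6000)

10.2762 m


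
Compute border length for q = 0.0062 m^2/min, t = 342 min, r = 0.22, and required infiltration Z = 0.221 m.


L = q*t/((1+r)*Z)
L = 0.0062*342/((1+0.22)*0.221)
L = 2.1204/0.26962

7.8644 m


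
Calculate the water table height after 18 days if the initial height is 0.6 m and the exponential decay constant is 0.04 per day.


m = m0 * exp(-k*t)
m = 0.6 * exp(-0.04 * 18)
m = 0.6 * exp(-0.7200)

0.2921 m


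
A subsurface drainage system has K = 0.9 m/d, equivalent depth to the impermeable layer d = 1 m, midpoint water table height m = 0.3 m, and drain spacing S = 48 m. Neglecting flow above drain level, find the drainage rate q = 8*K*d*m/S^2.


q = 8*K*d*m/S^2
q = 8*0.9*1*0.3/48^2
q = 2.1600 / 2304

9.3750e-04 m/d


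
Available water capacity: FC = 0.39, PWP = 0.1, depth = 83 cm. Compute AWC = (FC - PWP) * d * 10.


AWC = (FC - PWP) * d * 10
AWC = (0.39 - 0.1) * 83 * 10
AWC = 0.2900 * 83 * 10

240.7000 mm


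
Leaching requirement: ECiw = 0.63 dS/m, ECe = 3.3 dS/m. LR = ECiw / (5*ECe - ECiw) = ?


LR = ECiw / (5*ECe - ECiw)
LR = 0.63 / (5*3.3 - 0.63)
LR = 0.63 / 15.8700

0.0397


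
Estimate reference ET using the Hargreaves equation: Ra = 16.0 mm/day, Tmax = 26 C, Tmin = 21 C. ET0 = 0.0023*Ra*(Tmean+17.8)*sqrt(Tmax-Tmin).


Tmean = (Tmax + Tmin)/2 = (26 + 21)/2 = 23.5
ET0 = 0.0023 * 16.0 * (23.5 + 17.8) * sqrt(26 - 21)
ET0 = 0.0023 * 16.0 * 41.3 * 2.236068

3.3985 mm/day


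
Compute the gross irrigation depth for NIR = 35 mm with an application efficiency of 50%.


Ea = 50% = 0.5
GID = NIR / Ea = 35 / 0.5 = 70.0000 mm

70.0000 mm


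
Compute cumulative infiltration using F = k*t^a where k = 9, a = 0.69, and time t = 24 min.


F = k * t^a = 9 * 24^0.69
F = 9 * 8.960779

80.6470 mm


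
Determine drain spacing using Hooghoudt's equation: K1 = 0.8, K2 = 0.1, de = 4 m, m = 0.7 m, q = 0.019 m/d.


S^2 = 8*K2*de*m/q + 4*K1*m^2/q
S^2 = 8*0.1*4*0.7/0.019 + 4*0.8*0.7^2/0.019
S = sqrt(200.4211)

14.1570 m


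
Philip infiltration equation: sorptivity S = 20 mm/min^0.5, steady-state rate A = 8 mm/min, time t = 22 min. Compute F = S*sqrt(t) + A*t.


F = S*sqrt(t) + A*t
F = 20*sqrt(22) + 8*22
F = 20*4.690416 + 176

269.8083 mm


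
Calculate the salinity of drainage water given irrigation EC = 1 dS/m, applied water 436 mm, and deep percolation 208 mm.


EC_dw = EC_iw * D_iw / D_dw
EC_dw = 1 * 436 / 208
EC_dw = 436 / 208

2.0962 dS/m


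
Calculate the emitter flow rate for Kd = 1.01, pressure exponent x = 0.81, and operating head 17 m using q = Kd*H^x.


q = Kd * H^x = 1.01 * 17^0.81 = 1.01 * 9.923471

10.0227 L/h


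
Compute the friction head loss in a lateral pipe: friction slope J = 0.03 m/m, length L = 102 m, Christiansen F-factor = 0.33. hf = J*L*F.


hf = J * L * F = 0.03 * 102 * 0.33 = 1.0098 m

1.0098 m


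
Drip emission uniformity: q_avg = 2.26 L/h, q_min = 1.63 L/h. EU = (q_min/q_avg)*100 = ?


EU = (q_min/q_avg)*100 = (1.63/2.26)*100 = 72.1239%

72.1239 %


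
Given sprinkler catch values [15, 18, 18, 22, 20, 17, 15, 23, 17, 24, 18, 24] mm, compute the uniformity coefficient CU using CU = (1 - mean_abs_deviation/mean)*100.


mean = 19.250000 mm
MAD = 2.791667 mm
CU = (1 - 2.791667/19.250000)*100

85.4978 %


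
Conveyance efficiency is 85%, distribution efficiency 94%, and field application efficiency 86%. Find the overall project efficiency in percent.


Ec = 0.85, Eb = 0.94, Ea = 0.86
E = 0.85 * 0.94 * 0.86 * 100 = 68.7140%

68.7140 %


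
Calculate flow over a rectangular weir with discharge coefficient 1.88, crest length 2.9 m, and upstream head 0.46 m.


Q = C * L * H^(3/2) = 1.88 * 2.9 * 0.46^1.5 = 1.88 * 2.9 * 0.311987

1.7010 m^3/s


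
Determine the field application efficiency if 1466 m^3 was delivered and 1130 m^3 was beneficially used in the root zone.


Ea = V_root / V_field * 100 = 1130 / 1466 * 100 = 77.0805%

77.0805 %


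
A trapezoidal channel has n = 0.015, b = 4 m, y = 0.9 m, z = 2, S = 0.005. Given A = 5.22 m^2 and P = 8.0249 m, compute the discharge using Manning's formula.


R = A/P = 5.22/8.0249 = 0.650475
Q = (1/0.015) * 5.22 * 0.650475^(2/3) * 0.005^0.5

18.4736 m^3/s


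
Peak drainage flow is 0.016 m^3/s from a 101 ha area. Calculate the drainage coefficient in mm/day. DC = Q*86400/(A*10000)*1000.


DC = Q * 86400 / (A * 10000) * 1000
DC = 0.016 * 86400 / (101 * 10000) * 1000
DC = 1382400.0000 / 1010000

1.3687 mm/day


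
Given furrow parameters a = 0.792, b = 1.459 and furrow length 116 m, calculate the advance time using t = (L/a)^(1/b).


t = (L/a)^(1/b)
t = (116/0.792)^(1/1.459)
t = 146.464646^(1/1.459)

30.5067 min


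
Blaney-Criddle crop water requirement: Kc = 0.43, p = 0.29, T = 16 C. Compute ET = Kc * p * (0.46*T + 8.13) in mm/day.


ET = Kc * p * (0.46*T + 8.13)
ET = 0.43 * 0.29 * (0.46*16 + 8.13)
ET = 0.43 * 0.29 * 15.4900

1.9316 mm/day


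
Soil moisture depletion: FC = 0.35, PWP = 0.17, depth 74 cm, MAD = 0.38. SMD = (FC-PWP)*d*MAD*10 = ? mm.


SMD = (FC - PWP) * d * MAD * 10
SMD = (0.35 - 0.17) * 74 * 0.38 * 10
SMD = 0.1800 * 74 * 0.38 * 10

50.6160 mm


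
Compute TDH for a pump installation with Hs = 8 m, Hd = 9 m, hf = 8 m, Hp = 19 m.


TDH = Hs + Hd + hf + Hp = 8 + 9 + 8 + 19 = 44

44 m


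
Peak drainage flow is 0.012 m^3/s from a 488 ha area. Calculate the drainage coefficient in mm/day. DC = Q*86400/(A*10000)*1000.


DC = Q * 86400 / (A * 10000) * 1000
DC = 0.012 * 86400 / (488 * 10000) * 1000
DC = 1036800.0000 / 4880000

0.2125 mm/day


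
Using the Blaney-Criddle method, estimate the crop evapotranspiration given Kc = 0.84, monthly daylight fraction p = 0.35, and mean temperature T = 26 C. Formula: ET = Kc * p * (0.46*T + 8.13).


ET = Kc * p * (0.46*T + 8.13)
ET = 0.84 * 0.35 * (0.46*26 + 8.13)
ET = 0.84 * 0.35 * 20.0900

5.9065 mm/day


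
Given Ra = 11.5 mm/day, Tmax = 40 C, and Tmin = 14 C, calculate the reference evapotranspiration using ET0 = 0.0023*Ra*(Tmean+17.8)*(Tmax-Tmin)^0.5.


Tmean = (Tmax + Tmin)/2 = (40 + 14)/2 = 27.0
ET0 = 0.0023 * 11.5 * (27.0 + 17.8) * sqrt(40 - 14)
ET0 = 0.0023 * 11.5 * 44.8 * 5.099020

6.0421 mm/day


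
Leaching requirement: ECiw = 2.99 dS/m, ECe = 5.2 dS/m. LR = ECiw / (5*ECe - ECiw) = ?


LR = ECiw / (5*ECe - ECiw)
LR = 2.99 / (5*5.2 - 2.99)
LR = 2.99 / 23.0100

0.1299


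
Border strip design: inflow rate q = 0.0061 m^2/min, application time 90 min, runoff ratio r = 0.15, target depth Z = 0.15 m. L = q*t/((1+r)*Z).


L = q*t/((1+r)*Z)
L = 0.0061*90/((1+0.15)*0.15)
L = 0.549/0.1725

3.1826 m


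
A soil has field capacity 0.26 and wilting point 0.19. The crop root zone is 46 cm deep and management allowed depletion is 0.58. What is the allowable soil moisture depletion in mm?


SMD = (FC - PWP) * d * MAD * 10
SMD = (0.26 - 0.19) * 46 * 0.58 * 10
SMD = 0.0700 * 46 * 0.58 * 10

18.6760 mm


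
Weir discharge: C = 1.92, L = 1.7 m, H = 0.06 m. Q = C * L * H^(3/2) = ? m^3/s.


Q = C * L * H^(3/2) = 1.92 * 1.7 * 0.06^1.5 = 1.92 * 1.7 * 0.014697

0.0480 m^3/s


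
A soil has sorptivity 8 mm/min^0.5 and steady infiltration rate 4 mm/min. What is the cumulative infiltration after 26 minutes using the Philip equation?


F = S*sqrt(t) + A*t
F = 8*sqrt(26) + 4*26
F = 8*5.099020 + 104

144.7922 mm


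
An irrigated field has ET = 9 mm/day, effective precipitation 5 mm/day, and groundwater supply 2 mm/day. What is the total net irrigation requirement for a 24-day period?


Daily deficit = ET - Pe - GW = 9 - 5 - 2 = 2 mm/day
NIR = 2 * 24 = 48 mm

48.0000 mm


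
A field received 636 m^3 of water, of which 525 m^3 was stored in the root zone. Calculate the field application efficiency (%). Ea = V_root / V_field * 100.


Ea = V_root / V_field * 100 = 525 / 636 * 100 = 82.5472%

82.5472 %


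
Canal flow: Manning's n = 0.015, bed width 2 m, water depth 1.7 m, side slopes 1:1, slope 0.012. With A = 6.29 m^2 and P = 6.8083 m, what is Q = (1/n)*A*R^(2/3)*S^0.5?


R = A/P = 6.29/6.8083 = 0.923872
Q = (1/0.015) * 6.29 * 0.923872^(2/3) * 0.012^0.5

43.5737 m^3/s


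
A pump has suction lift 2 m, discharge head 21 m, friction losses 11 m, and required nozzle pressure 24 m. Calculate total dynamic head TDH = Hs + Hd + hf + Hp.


TDH = Hs + Hd + hf + Hp = 2 + 21 + 11 + 24 = 58

58 m


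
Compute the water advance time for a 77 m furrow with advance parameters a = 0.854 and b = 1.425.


t = (L/a)^(1/b)
t = (77/0.854)^(1/1.425)
t = 90.163934^(1/1.425)

23.5479 min


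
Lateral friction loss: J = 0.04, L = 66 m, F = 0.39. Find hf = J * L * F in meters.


hf = J * L * F = 0.04 * 66 * 0.39 = 1.0296 m

1.0296 m


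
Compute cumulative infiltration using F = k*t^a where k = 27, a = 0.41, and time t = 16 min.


F = k * t^a = 27 * 16^0.41
F = 27 * 3.116658

84.1498 mm


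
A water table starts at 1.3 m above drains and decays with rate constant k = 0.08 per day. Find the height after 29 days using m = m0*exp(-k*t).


m = m0 * exp(-k*t)
m = 1.3 * exp(-0.08 * 29)
m = 1.3 * exp(-2.3200)

0.1278 m


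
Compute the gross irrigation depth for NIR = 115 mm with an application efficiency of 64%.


Ea = 64% = 0.64
GID = NIR / Ea = 115 / 0.64 = 179.6875 mm

179.6875 mm


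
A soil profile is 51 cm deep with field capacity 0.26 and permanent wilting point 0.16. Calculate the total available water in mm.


AWC = (FC - PWP) * d * 10
AWC = (0.26 - 0.16) * 51 * 10
AWC = 0.1000 * 51 * 10

51.0000 mm


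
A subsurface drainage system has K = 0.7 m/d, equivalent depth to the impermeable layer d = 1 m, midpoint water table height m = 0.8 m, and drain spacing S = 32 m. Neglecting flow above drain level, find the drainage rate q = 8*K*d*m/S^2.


q = 8*K*d*m/S^2
q = 8*0.7*1*0.8/32^2
q = 4.4800 / 1024

0.0044 m/d


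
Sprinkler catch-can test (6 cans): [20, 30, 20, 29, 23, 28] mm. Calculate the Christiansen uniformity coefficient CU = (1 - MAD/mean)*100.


mean = 25.000000 mm
MAD = 4.000000 mm
CU = (1 - 4.000000/25.000000)*100

84.0000 %


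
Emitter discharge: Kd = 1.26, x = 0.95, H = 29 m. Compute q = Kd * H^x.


q = Kd * H^x = 1.26 * 29^0.95 = 1.26 * 24.506320

30.8780 L/h


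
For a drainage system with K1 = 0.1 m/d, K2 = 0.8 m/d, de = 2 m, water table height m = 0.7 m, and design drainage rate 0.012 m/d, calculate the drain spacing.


S^2 = 8*K2*de*m/q + 4*K1*m^2/q
S^2 = 8*0.8*2*0.7/0.012 + 4*0.1*0.7^2/0.012
S = sqrt(763.0000)

27.6225 m


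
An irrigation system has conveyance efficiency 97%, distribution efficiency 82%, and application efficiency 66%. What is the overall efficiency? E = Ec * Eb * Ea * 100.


Ec = 0.97, Eb = 0.82, Ea = 0.66
E = 0.97 * 0.82 * 0.66 * 100 = 52.4964%

52.4964 %


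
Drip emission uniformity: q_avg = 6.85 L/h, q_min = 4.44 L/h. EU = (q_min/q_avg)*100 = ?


EU = (q_min/q_avg)*100 = (4.44/6.85)*100 = 64.8175%

64.8175 %


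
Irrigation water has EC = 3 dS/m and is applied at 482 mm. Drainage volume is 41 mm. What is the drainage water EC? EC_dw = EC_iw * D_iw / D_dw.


EC_dw = EC_iw * D_iw / D_dw
EC_dw = 3 * 482 / 41
EC_dw = 1446 / 41

35.2683 dS/m


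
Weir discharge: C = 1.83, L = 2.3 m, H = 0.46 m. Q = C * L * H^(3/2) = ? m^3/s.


Q = C * L * H^(3/2) = 1.83 * 2.3 * 0.46^1.5 = 1.83 * 2.3 * 0.311987

1.3132 m^3/s


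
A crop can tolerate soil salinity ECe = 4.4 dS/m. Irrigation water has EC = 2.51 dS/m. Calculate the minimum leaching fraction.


LR = ECiw / (5*ECe - ECiw)
LR = 2.51 / (5*4.4 - 2.51)
LR = 2.51 / 19.4900

0.1288


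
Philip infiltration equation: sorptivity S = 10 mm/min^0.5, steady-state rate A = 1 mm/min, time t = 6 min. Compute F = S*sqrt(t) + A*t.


F = S*sqrt(t) + A*t
F = 10*sqrt(6) + 1*6
F = 10*2.449490 + 6

30.4949 mm
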